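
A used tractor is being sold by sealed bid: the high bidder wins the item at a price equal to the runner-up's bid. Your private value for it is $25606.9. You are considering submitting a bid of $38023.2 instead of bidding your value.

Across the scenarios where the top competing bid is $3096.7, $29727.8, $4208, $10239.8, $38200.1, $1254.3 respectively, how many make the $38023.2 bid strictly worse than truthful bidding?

1

The deviation hurts exactly when the highest competing bid lies strictly between $25606.9 and $38023.2 — overbidding then wins at a price above your value.
$3096.7: below both → same outcome either way.
$29727.8: inside the interval → strictly worse (loss $4120.9).
$4208: below both → same outcome either way.
$10239.8: below both → same outcome either way.
$38200.1: above both → same outcome either way.
$1254.3: below both → same outcome either way.
Count: 1.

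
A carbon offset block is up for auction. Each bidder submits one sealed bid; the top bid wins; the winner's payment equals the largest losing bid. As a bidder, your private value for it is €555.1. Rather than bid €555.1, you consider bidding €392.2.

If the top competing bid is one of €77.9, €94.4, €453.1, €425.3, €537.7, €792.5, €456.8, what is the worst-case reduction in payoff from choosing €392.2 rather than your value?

€129.8

€77.9: same outcome either way → loss €0.
€94.4: same outcome either way → loss €0.
€453.1: truthful gives €102, deviation gives €0 → loss €102.
€425.3: truthful gives €129.8, deviation gives €0 → loss €129.8.
€537.7: truthful gives €17.4, deviation gives €0 → loss €17.4.
€792.5: same outcome either way → loss €0.
€456.8: truthful gives €98.3, deviation gives €0 → loss €98.3.
Maximum loss: €129.8.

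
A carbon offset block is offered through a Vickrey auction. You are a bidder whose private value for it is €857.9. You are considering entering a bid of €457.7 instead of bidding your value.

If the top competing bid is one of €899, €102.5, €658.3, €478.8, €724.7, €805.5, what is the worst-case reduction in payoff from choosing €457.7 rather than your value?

€899: same outcome either way → loss €0.
€102.5: same outcome either way → loss €0.
€658.3: truthful gives €199.6, deviation gives €0 → loss €199.6.
€478.8: truthful gives €379.1, deviation gives €0 → loss €379.1.
€724.7: truthful gives €133.2, deviation gives €0 → loss €133.2.
€805.5: truthful gives €52.4, deviation gives €0 → loss €52.4.
Maximum loss: €379.1.

€379.1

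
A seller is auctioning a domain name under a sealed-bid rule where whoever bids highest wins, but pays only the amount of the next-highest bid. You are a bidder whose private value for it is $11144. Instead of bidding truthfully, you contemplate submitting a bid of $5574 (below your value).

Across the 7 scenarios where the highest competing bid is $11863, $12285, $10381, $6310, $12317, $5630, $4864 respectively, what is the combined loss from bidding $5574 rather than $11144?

$11111

The deviation costs you only when the competing bid falls strictly between $5574 and $11144; elsewhere both bids give the same outcome.
$11863: outcomes coincide → loss $0.
$12285: outcomes coincide → loss $0.
$10381: truthful payoff $763, deviation payoff $0 → loss $763.
$6310: truthful payoff $4834, deviation payoff $0 → loss $4834.
$12317: outcomes coincide → loss $0.
$5630: truthful payoff $5514, deviation payoff $0 → loss $5514.
$4864: outcomes coincide → loss $0.
Total loss = $763 + $4834 + $5514 = $11111.
Truthful bidding weakly dominates here: raising your bid can only win items priced above your value, and lowering it can only forfeit items priced below.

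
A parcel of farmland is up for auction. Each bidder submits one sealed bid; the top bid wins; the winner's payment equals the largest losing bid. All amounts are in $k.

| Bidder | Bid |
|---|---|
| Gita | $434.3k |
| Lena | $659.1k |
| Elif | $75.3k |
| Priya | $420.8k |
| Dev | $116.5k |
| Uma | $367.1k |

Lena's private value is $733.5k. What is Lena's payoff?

$299.2k

Highest bid: Lena at $659.1k, so Lena wins.
Second-highest bid: Gita at $434.3k — that is the price the winner pays.
Lena's payoff = value − price = $733.5k − $434.3k = $299.2k.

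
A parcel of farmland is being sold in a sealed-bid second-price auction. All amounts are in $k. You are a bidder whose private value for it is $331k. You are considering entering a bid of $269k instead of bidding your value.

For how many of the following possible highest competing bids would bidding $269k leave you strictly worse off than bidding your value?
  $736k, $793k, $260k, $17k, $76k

0

The deviation hurts exactly when the highest competing bid lies strictly between $269k and $331k — underbidding then forfeits a profitable win.
$736k: above both → same outcome either way.
$793k: above both → same outcome either way.
$260k: below both → same outcome either way.
$17k: below both → same outcome either way.
$76k: below both → same outcome either way.
Count: 0.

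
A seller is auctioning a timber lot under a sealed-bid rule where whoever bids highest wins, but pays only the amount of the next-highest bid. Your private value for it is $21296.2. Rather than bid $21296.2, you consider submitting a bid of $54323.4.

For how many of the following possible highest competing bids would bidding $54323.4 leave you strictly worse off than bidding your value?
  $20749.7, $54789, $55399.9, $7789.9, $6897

The deviation hurts exactly when the highest competing bid lies strictly between $21296.2 and $54323.4 — overbidding then wins at a price above your value.
$20749.7: below both → same outcome either way.
$54789: above both → same outcome either way.
$55399.9: above both → same outcome either way.
$7789.9: below both → same outcome either way.
$6897: below both → same outcome either way.
Count: 0.

0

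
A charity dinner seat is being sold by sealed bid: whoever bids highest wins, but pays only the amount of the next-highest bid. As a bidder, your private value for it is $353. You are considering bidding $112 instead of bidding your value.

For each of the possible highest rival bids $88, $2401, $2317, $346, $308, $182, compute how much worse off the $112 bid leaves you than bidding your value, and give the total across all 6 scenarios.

$223

The deviation costs you only when the competing bid falls strictly between $112 and $353; elsewhere both bids give the same outcome.
$88: outcomes coincide → loss $0.
$2401: outcomes coincide → loss $0.
$2317: outcomes coincide → loss $0.
$346: truthful payoff $7, deviation payoff $0 → loss $7.
$308: truthful payoff $45, deviation payoff $0 → loss $45.
$182: truthful payoff $171, deviation payoff $0 → loss $171.
Total loss = $7 + $45 + $171 = $223.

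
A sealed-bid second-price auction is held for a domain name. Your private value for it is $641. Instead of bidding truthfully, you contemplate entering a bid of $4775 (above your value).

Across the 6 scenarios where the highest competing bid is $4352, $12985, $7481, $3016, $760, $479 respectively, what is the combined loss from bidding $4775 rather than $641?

$6205

The deviation costs you only when the competing bid falls strictly between $641 and $4775; elsewhere both bids give the same outcome.
$4352: truthful payoff $0, deviation payoff −$3711 → loss $3711.
$12985: outcomes coincide → loss $0.
$7481: outcomes coincide → loss $0.
$3016: truthful payoff $0, deviation payoff −$2375 → loss $2375.
$760: truthful payoff $0, deviation payoff −$119 → loss $119.
$479: outcomes coincide → loss $0.
Total loss = $3711 + $2375 + $119 = $6205.
Because the price is fixed by the runner-up's bid, deviating from your value can only change a good outcome into a bad one — never the reverse.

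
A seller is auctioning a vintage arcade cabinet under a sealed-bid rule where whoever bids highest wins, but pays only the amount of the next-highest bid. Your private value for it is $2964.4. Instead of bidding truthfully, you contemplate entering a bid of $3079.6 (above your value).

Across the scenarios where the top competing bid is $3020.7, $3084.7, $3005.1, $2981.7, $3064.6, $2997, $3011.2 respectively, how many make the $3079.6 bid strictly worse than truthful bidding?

6

The deviation hurts exactly when the highest competing bid lies strictly between $2964.4 and $3079.6 — overbidding then wins at a price above your value.
$3020.7: inside the interval → strictly worse (loss $56.3).
$3084.7: above both → same outcome either way.
$3005.1: inside the interval → strictly worse (loss $40.7).
$2981.7: inside the interval → strictly worse (loss $17.3).
$3064.6: inside the interval → strictly worse (loss $100.2).
$2997: inside the interval → strictly worse (loss $32.6).
$3011.2: inside the interval → strictly worse (loss $46.8).
Count: 6.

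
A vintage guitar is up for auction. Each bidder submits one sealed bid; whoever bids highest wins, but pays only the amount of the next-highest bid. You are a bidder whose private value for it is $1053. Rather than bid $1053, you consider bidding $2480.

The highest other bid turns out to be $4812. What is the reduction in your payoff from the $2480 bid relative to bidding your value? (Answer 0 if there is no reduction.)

Bidding your value $1053: you lose (since $1053 < $4812). Payoff $0.
Bidding $2480: you lose. Payoff $0.
Difference = $0 − $0 = $0; both bids lead to the same outcome because the competing bid is above both your value and your alternative bid.
In a second-price auction your bid sets only whether you win, not what you pay, so bidding your true value is weakly dominant.

$0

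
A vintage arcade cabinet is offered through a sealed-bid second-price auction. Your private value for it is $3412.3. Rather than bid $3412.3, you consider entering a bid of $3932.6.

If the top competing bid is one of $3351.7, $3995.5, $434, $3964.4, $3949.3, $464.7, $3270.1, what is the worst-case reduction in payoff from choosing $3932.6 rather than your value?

$0

$3351.7: same outcome either way → loss $0.
$3995.5: same outcome either way → loss $0.
$434: same outcome either way → loss $0.
$3964.4: same outcome either way → loss $0.
$3949.3: same outcome either way → loss $0.
$464.7: same outcome either way → loss $0.
$3270.1: same outcome either way → loss $0.
Maximum loss: $0.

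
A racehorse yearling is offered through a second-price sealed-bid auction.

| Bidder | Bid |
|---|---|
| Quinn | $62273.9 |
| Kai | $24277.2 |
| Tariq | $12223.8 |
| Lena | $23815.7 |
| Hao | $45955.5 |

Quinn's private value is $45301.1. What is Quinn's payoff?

−$654.4

Highest bid: Quinn at $62273.9, so Quinn wins.
Second-highest bid: Hao at $45955.5 — that is the price the winner pays.
Quinn's payoff = value − price = $45301.1 − $45955.5 = −$654.4.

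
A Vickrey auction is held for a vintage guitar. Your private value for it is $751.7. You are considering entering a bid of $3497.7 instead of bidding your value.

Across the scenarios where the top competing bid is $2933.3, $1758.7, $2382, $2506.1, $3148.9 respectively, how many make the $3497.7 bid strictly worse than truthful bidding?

5

The deviation hurts exactly when the highest competing bid lies strictly between $751.7 and $3497.7 — overbidding then wins at a price above your value.
$2933.3: inside the interval → strictly worse (loss $2181.6).
$1758.7: inside the interval → strictly worse (loss $1007).
$2382: inside the interval → strictly worse (loss $1630.3).
$2506.1: inside the interval → strictly worse (loss $1754.4).
$3148.9: inside the interval → strictly worse (loss $2397.2).
Count: 5.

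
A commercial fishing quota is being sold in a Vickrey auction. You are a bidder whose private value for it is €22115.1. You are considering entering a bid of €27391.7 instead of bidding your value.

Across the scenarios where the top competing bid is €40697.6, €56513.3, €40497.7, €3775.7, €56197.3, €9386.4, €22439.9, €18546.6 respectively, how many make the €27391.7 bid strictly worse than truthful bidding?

The deviation hurts exactly when the highest competing bid lies strictly between €22115.1 and €27391.7 — overbidding then wins at a price above your value.
€40697.6: above both → same outcome either way.
€56513.3: above both → same outcome either way.
€40497.7: above both → same outcome either way.
€3775.7: below both → same outcome either way.
€56197.3: above both → same outcome either way.
€9386.4: below both → same outcome either way.
€22439.9: inside the interval → strictly worse (loss €324.8).
€18546.6: below both → same outcome either way.
Count: 1.

1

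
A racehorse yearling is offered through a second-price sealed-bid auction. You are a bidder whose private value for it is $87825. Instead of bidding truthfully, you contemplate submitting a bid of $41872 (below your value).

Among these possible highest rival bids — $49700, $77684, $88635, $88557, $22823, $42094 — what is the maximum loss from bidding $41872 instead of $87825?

$49700: truthful gives $38125, deviation gives $0 → loss $38125.
$77684: truthful gives $10141, deviation gives $0 → loss $10141.
$88635: same outcome either way → loss $0.
$88557: same outcome either way → loss $0.
$22823: same outcome either way → loss $0.
$42094: truthful gives $45731, deviation gives $0 → loss $45731.
Maximum loss: $45731.

$45731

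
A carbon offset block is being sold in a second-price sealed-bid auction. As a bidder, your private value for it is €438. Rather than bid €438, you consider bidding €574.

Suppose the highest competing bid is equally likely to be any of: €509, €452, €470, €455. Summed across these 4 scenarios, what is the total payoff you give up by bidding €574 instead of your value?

€134

The deviation costs you only when the competing bid falls strictly between €438 and €574; elsewhere both bids give the same outcome.
€509: truthful payoff €0, deviation payoff −€71 → loss €71.
€452: truthful payoff €0, deviation payoff −€14 → loss €14.
€470: truthful payoff €0, deviation payoff −€32 → loss €32.
€455: truthful payoff €0, deviation payoff −€17 → loss €17.
Total loss = €71 + €14 + €32 + €17 = €134.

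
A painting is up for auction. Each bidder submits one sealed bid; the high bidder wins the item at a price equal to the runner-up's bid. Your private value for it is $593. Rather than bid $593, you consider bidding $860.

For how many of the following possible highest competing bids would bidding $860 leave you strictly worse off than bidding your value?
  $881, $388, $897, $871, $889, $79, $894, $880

0

The deviation hurts exactly when the highest competing bid lies strictly between $593 and $860 — overbidding then wins at a price above your value.
$881: above both → same outcome either way.
$388: below both → same outcome either way.
$897: above both → same outcome either way.
$871: above both → same outcome either way.
$889: above both → same outcome either way.
$79: below both → same outcome either way.
$894: above both → same outcome either way.
$880: above both → same outcome either way.
Count: 0.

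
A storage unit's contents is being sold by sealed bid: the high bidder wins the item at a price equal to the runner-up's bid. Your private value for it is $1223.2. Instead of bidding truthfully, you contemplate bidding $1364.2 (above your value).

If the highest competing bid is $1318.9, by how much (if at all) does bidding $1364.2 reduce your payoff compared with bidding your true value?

$95.7

Bidding your value $1223.2: you lose (since $1223.2 < $1318.9). Payoff $0.
Bidding $1364.2: you win and pay $1318.9. Payoff $1223.2 − $1318.9 = −$95.7.
The competing bid $1318.9 lies between your value and your inflated bid, so overbidding wins an item priced above your value.
Loss from deviating = $0 − (−$95.7) = $95.7.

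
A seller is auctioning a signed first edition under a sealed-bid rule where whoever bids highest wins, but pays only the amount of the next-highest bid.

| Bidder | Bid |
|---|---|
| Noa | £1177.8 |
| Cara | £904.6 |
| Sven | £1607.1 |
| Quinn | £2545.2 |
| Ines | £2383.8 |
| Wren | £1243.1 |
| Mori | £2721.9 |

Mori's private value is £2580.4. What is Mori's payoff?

£35.2

Highest bid: Mori at £2721.9, so Mori wins.
Second-highest bid: Quinn at £2545.2 — that is the price the winner pays.
Mori's payoff = value − price = £2580.4 − £2545.2 = £35.2.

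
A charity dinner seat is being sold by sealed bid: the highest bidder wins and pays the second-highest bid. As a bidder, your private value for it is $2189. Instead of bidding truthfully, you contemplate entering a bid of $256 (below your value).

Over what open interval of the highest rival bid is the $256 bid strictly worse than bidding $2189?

If the competing bid is below $256, both bids win at the same price — no difference.
If it is above $2189, both bids lose — no difference.
If it lies strictly between $256 and $2189, bidding your value wins at a price below your value (positive payoff) while bidding $256 loses (payoff 0).
So the deviation strictly hurts on the open interval ($256, $2189).

($256, $2189)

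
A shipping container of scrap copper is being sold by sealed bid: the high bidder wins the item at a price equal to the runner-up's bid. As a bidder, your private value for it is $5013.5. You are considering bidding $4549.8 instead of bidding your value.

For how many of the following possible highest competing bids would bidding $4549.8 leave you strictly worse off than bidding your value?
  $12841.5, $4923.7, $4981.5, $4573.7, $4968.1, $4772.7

5

The deviation hurts exactly when the highest competing bid lies strictly between $4549.8 and $5013.5 — underbidding then forfeits a profitable win.
$12841.5: above both → same outcome either way.
$4923.7: inside the interval → strictly worse (loss $89.8).
$4981.5: inside the interval → strictly worse (loss $32).
$4573.7: inside the interval → strictly worse (loss $439.8).
$4968.1: inside the interval → strictly worse (loss $45.4).
$4772.7: inside the interval → strictly worse (loss $240.8).
Count: 5.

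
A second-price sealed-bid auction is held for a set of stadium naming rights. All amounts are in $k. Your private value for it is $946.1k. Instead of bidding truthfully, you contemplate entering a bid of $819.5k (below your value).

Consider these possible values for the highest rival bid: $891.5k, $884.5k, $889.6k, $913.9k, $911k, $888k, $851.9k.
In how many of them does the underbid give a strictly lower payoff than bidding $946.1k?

The deviation hurts exactly when the highest competing bid lies strictly between $819.5k and $946.1k — underbidding then forfeits a profitable win.
$891.5k: inside the interval → strictly worse (loss $54.6k).
$884.5k: inside the interval → strictly worse (loss $61.6k).
$889.6k: inside the interval → strictly worse (loss $56.5k).
$913.9k: inside the interval → strictly worse (loss $32.2k).
$911k: inside the interval → strictly worse (loss $35.1k).
$888k: inside the interval → strictly worse (loss $58.1k).
$851.9k: inside the interval → strictly worse (loss $94.2k).
Count: 7.

7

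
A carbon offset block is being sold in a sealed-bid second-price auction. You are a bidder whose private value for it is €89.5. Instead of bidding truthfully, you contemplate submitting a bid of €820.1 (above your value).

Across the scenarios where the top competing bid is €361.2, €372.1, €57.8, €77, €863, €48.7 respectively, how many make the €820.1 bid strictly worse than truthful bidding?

The deviation hurts exactly when the highest competing bid lies strictly between €89.5 and €820.1 — overbidding then wins at a price above your value.
€361.2: inside the interval → strictly worse (loss €271.7).
€372.1: inside the interval → strictly worse (loss €282.6).
€57.8: below both → same outcome either way.
€77: below both → same outcome either way.
€863: above both → same outcome either way.
€48.7: below both → same outcome either way.
Count: 2.

2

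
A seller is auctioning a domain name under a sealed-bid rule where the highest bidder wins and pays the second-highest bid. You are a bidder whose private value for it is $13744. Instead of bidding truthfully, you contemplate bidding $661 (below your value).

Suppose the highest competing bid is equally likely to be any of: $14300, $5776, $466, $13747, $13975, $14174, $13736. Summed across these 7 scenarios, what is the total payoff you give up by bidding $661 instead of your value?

$7976

The deviation costs you only when the competing bid falls strictly between $661 and $13744; elsewhere both bids give the same outcome.
$14300: outcomes coincide → loss $0.
$5776: truthful payoff $7968, deviation payoff $0 → loss $7968.
$466: outcomes coincide → loss $0.
$13747: outcomes coincide → loss $0.
$13975: outcomes coincide → loss $0.
$14174: outcomes coincide → loss $0.
$13736: truthful payoff $8, deviation payoff $0 → loss $8.
Total loss = $7968 + $8 = $7976.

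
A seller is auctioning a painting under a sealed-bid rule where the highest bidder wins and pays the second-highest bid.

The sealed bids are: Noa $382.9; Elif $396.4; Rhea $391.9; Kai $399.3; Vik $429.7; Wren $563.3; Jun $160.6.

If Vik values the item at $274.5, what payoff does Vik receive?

$0

Highest bid: Wren at $563.3, so Wren wins.
Second-highest bid: Vik at $429.7 — that is the price the winner pays.
Vik did not win, so Vik pays nothing and receives nothing: payoff $0.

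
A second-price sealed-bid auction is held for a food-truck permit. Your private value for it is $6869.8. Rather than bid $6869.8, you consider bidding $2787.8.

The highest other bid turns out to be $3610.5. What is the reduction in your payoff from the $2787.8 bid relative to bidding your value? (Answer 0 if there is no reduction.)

Bidding your value $6869.8: you win (since $6869.8 > $3610.5) and pay $3610.5. Payoff $3259.3.
Bidding $2787.8: you lose. Payoff $0.
The competing bid $3610.5 lies between your shaded bid and your value, so underbidding forfeits an item you could have won at a profitable price.
Loss from deviating = $3259.3 − ($0) = $3259.3.

$3259.3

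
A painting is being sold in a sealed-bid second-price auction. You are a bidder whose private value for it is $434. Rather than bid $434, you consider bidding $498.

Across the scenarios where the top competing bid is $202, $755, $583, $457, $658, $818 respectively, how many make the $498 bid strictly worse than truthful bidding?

1

The deviation hurts exactly when the highest competing bid lies strictly between $434 and $498 — overbidding then wins at a price above your value.
$202: below both → same outcome either way.
$755: above both → same outcome either way.
$583: above both → same outcome either way.
$457: inside the interval → strictly worse (loss $23).
$658: above both → same outcome either way.
$818: above both → same outcome either way.
Count: 1.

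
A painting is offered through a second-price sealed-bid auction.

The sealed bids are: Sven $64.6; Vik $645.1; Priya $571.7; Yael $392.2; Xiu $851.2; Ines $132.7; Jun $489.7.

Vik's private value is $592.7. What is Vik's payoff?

$0

Highest bid: Xiu at $851.2, so Xiu wins.
Second-highest bid: Vik at $645.1 — that is the price the winner pays.
Vik did not win, so Vik pays nothing and receives nothing: payoff $0.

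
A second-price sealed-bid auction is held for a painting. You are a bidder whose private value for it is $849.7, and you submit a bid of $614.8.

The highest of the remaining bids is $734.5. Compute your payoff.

Your bid $614.8 is below the highest competing bid $734.5, so you lose.
A losing bidder pays nothing and receives nothing: payoff = $0.

$0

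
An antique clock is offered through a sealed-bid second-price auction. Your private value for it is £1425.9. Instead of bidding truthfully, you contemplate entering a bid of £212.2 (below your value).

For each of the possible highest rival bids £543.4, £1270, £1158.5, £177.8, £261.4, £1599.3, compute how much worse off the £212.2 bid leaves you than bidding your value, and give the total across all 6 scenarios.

£2470.3

The deviation costs you only when the competing bid falls strictly between £212.2 and £1425.9; elsewhere both bids give the same outcome.
£543.4: truthful payoff £882.5, deviation payoff £0 → loss £882.5.
£1270: truthful payoff £155.9, deviation payoff £0 → loss £155.9.
£1158.5: truthful payoff £267.4, deviation payoff £0 → loss £267.4.
£177.8: outcomes coincide → loss £0.
£261.4: truthful payoff £1164.5, deviation payoff £0 → loss £1164.5.
£1599.3: outcomes coincide → loss £0.
Total loss = £882.5 + £155.9 + £267.4 + £1164.5 = £2470.3.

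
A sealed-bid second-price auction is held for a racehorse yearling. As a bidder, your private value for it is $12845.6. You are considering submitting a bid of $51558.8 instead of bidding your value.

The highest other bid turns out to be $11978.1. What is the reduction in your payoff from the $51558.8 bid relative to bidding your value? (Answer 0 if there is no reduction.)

$0

Bidding your value $12845.6: you win (since $12845.6 > $11978.1) and pay $11978.1. Payoff $867.5.
Bidding $51558.8: you win and pay $11978.1. Payoff $12845.6 − $11978.1 = $867.5.
Difference = $867.5 − $867.5 = $0; both bids lead to the same outcome because the competing bid is below both your value and your alternative bid.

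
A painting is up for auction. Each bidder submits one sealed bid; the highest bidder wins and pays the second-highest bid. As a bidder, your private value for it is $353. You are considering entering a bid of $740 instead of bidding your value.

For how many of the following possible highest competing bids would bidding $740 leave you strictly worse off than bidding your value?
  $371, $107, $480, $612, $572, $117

The deviation hurts exactly when the highest competing bid lies strictly between $353 and $740 — overbidding then wins at a price above your value.
$371: inside the interval → strictly worse (loss $18).
$107: below both → same outcome either way.
$480: inside the interval → strictly worse (loss $127).
$612: inside the interval → strictly worse (loss $259).
$572: inside the interval → strictly worse (loss $219).
$117: below both → same outcome either way.
Count: 4.

4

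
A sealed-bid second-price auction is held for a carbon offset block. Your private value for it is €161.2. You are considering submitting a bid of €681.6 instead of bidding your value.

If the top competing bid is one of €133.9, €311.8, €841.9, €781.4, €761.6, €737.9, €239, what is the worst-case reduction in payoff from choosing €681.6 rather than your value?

€133.9: same outcome either way → loss €0.
€311.8: truthful gives €0, deviation gives −€150.6 → loss €150.6.
€841.9: same outcome either way → loss €0.
€781.4: same outcome either way → loss €0.
€761.6: same outcome either way → loss €0.
€737.9: same outcome either way → loss €0.
€239: truthful gives €0, deviation gives −€77.8 → loss €77.8.
Maximum loss: €150.6.

€150.6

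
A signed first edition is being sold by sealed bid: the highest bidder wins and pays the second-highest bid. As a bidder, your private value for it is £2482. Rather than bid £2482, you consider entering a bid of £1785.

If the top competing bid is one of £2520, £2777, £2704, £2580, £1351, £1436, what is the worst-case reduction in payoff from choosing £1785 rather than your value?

£0

£2520: same outcome either way → loss £0.
£2777: same outcome either way → loss £0.
£2704: same outcome either way → loss £0.
£2580: same outcome either way → loss £0.
£1351: same outcome either way → loss £0.
£1436: same outcome either way → loss £0.
Maximum loss: £0.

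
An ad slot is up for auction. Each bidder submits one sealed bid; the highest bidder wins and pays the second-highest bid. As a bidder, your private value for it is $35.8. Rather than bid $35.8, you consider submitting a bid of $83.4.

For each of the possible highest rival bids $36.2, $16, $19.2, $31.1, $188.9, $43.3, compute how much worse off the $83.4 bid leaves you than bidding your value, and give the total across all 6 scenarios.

The deviation costs you only when the competing bid falls strictly between $35.8 and $83.4; elsewhere both bids give the same outcome.
$36.2: truthful payoff $0, deviation payoff −$0.4 → loss $0.4.
$16: outcomes coincide → loss $0.
$19.2: outcomes coincide → loss $0.
$31.1: outcomes coincide → loss $0.
$188.9: outcomes coincide → loss $0.
$43.3: truthful payoff $0, deviation payoff −$7.5 → loss $7.5.
Total loss = $0.4 + $7.5 = $7.9.

$7.9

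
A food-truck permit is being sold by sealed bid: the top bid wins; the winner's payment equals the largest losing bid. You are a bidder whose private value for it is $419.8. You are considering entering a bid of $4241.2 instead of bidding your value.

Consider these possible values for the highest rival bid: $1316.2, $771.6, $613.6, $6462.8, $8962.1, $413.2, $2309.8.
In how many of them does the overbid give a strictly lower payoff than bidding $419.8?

The deviation hurts exactly when the highest competing bid lies strictly between $419.8 and $4241.2 — overbidding then wins at a price above your value.
$1316.2: inside the interval → strictly worse (loss $896.4).
$771.6: inside the interval → strictly worse (loss $351.8).
$613.6: inside the interval → strictly worse (loss $193.8).
$6462.8: above both → same outcome either way.
$8962.1: above both → same outcome either way.
$413.2: below both → same outcome either way.
$2309.8: inside the interval → strictly worse (loss $1890).
Count: 4.

4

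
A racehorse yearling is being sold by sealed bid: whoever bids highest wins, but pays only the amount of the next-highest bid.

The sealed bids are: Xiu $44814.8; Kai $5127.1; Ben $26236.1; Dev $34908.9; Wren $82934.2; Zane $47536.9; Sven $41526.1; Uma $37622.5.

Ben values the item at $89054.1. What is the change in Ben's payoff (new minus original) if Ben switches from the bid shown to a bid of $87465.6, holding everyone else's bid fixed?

The highest bid among the other bidders is $82934.2; Ben's bid doesn't change that.
Original bid $26236.1: Ben is not highest (top rival bid is $82934.2); payoff $0.
Alternative bid $87465.6: Ben is highest, pays the top rival bid $82934.2; payoff $89054.1 − $82934.2 = $6119.9.
Change in payoff = $6119.9 − ($0) = $6119.9.

$6119.9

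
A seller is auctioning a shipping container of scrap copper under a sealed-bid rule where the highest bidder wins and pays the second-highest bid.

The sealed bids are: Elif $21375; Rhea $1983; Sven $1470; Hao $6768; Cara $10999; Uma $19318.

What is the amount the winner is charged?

$19318

Highest bid: Elif at $21375, so Elif wins.
Second-highest bid: Uma at $19318 — that is the price the winner pays.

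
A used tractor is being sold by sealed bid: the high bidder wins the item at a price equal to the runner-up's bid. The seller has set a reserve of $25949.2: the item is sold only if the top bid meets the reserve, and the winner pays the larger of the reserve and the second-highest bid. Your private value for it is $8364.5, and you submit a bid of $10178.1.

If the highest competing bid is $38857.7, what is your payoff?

Your bid $10178.1 is below the highest competing bid $38857.7, so you lose. Payoff $0.

$0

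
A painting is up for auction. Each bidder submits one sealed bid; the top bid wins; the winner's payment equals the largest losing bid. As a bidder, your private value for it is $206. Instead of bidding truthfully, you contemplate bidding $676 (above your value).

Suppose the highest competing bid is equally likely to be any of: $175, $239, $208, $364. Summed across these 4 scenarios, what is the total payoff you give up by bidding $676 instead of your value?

$193

The deviation costs you only when the competing bid falls strictly between $206 and $676; elsewhere both bids give the same outcome.
$175: outcomes coincide → loss $0.
$239: truthful payoff $0, deviation payoff −$33 → loss $33.
$208: truthful payoff $0, deviation payoff −$2 → loss $2.
$364: truthful payoff $0, deviation payoff −$158 → loss $158.
Total loss = $33 + $2 + $158 = $193.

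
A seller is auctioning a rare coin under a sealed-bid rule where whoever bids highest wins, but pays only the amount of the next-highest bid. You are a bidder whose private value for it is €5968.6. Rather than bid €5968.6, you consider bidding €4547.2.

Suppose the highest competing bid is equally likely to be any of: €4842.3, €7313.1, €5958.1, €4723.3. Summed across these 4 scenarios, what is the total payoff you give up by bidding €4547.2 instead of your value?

The deviation costs you only when the competing bid falls strictly between €4547.2 and €5968.6; elsewhere both bids give the same outcome.
€4842.3: truthful payoff €1126.3, deviation payoff €0 → loss €1126.3.
€7313.1: outcomes coincide → loss €0.
€5958.1: truthful payoff €10.5, deviation payoff €0 → loss €10.5.
€4723.3: truthful payoff €1245.3, deviation payoff €0 → loss €1245.3.
Total loss = €1126.3 + €10.5 + €1245.3 = €2382.1.

€2382.1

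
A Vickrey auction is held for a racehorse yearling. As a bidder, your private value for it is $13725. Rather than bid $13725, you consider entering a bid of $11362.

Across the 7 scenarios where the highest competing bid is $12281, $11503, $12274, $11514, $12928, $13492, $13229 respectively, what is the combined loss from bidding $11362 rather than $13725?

$8854

The deviation costs you only when the competing bid falls strictly between $11362 and $13725; elsewhere both bids give the same outcome.
$12281: truthful payoff $1444, deviation payoff $0 → loss $1444.
$11503: truthful payoff $2222, deviation payoff $0 → loss $2222.
$12274: truthful payoff $1451, deviation payoff $0 → loss $1451.
$11514: truthful payoff $2211, deviation payoff $0 → loss $2211.
$12928: truthful payoff $797, deviation payoff $0 → loss $797.
$13492: truthful payoff $233, deviation payoff $0 → loss $233.
$13229: truthful payoff $496, deviation payoff $0 → loss $496.
Total loss = $1444 + $2222 + $1451 + $2211 + $797 + $233 + $496 = $8854.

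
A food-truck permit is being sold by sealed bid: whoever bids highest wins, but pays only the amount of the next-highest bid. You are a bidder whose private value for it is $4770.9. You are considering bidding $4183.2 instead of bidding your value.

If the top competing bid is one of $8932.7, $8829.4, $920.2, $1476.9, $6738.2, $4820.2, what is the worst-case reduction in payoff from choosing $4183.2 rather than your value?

$0

$8932.7: same outcome either way → loss $0.
$8829.4: same outcome either way → loss $0.
$920.2: same outcome either way → loss $0.
$1476.9: same outcome either way → loss $0.
$6738.2: same outcome either way → loss $0.
$4820.2: same outcome either way → loss $0.
Maximum loss: $0.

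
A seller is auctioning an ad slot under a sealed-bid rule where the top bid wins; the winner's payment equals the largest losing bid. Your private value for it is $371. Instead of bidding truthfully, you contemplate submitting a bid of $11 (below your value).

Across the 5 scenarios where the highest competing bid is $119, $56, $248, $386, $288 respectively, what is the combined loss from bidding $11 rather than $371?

The deviation costs you only when the competing bid falls strictly between $11 and $371; elsewhere both bids give the same outcome.
$119: truthful payoff $252, deviation payoff $0 → loss $252.
$56: truthful payoff $315, deviation payoff $0 → loss $315.
$248: truthful payoff $123, deviation payoff $0 → loss $123.
$386: outcomes coincide → loss $0.
$288: truthful payoff $83, deviation payoff $0 → loss $83.
Total loss = $252 + $315 + $123 + $83 = $773.

$773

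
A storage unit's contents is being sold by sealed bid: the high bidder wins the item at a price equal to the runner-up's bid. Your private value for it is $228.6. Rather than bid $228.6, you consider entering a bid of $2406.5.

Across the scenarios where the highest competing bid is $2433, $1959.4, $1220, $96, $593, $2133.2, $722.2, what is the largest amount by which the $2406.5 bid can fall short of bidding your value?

$1904.6

$2433: same outcome either way → loss $0.
$1959.4: truthful gives $0, deviation gives −$1730.8 → loss $1730.8.
$1220: truthful gives $0, deviation gives −$991.4 → loss $991.4.
$96: same outcome either way → loss $0.
$593: truthful gives $0, deviation gives −$364.4 → loss $364.4.
$2133.2: truthful gives $0, deviation gives −$1904.6 → loss $1904.6.
$722.2: truthful gives $0, deviation gives −$493.6 → loss $493.6.
Maximum loss: $1904.6.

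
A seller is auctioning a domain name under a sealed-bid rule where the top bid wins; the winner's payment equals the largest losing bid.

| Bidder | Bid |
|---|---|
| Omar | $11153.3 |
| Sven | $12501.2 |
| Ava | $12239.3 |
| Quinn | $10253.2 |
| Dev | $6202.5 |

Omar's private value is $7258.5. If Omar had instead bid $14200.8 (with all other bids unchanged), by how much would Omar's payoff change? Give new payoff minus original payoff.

The highest bid among the other bidders is $12501.2; Omar's bid doesn't change that.
Original bid $11153.3: Omar is not highest (top rival bid is $12501.2); payoff $0.
Alternative bid $14200.8: Omar is highest, pays the top rival bid $12501.2; payoff $7258.5 − $12501.2 = −$5242.7.
Change in payoff = −$5242.7 − ($0) = −$5242.7.

−$5242.7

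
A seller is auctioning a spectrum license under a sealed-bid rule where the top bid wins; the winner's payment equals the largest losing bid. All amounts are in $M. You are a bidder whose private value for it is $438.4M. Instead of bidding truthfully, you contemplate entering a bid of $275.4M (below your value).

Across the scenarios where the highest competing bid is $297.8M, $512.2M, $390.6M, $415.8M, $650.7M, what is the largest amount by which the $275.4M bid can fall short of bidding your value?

$297.8M: truthful gives $140.6M, deviation gives $0M → loss $140.6M.
$512.2M: same outcome either way → loss $0M.
$390.6M: truthful gives $47.8M, deviation gives $0M → loss $47.8M.
$415.8M: truthful gives $22.6M, deviation gives $0M → loss $22.6M.
$650.7M: same outcome either way → loss $0M.
Maximum loss: $140.6M.

$140.6M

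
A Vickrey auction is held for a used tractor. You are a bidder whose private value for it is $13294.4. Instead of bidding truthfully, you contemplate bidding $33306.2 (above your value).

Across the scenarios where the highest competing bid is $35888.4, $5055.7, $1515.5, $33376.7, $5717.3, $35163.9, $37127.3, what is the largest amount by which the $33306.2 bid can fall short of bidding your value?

$35888.4: same outcome either way → loss $0.
$5055.7: same outcome either way → loss $0.
$1515.5: same outcome either way → loss $0.
$33376.7: same outcome either way → loss $0.
$5717.3: same outcome either way → loss $0.
$35163.9: same outcome either way → loss $0.
$37127.3: same outcome either way → loss $0.
Maximum loss: $0.

$0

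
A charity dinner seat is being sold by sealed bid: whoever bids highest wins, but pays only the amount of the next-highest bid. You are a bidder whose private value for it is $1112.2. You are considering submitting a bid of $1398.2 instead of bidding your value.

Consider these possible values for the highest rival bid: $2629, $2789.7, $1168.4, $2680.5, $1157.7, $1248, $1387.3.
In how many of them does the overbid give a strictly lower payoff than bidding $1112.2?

4

The deviation hurts exactly when the highest competing bid lies strictly between $1112.2 and $1398.2 — overbidding then wins at a price above your value.
$2629: above both → same outcome either way.
$2789.7: above both → same outcome either way.
$1168.4: inside the interval → strictly worse (loss $56.2).
$2680.5: above both → same outcome either way.
$1157.7: inside the interval → strictly worse (loss $45.5).
$1248: inside the interval → strictly worse (loss $135.8).
$1387.3: inside the interval → strictly worse (loss $275.1).
Count: 4.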